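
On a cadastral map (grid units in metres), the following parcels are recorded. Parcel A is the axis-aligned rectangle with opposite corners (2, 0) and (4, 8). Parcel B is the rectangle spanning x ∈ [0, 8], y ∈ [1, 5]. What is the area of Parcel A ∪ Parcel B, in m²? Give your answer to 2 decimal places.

40.00

By inclusion–exclusion:
Individual areas: |Parcel A| = 16, |Parcel B| = 32.
|Parcel A∩Parcel B|: x∈[2,4], y∈[1,5] → 2·4 = 8.
|Parcel A ∪ Parcel B| = 48 − 8 = 40.00.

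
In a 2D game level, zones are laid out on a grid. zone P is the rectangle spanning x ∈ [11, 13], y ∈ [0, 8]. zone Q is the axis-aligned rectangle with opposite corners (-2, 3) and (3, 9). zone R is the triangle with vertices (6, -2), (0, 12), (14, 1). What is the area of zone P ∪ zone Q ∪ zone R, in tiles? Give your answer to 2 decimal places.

102.95

By inclusion–exclusion:
Individual areas: |zone P| = 16, |zone Q| = 30, |zone R| = 65.
|zone P∩zone Q| = 0 (no overlap).
|zone P∩zone R| = 4.622.
|zone Q∩zone R| = 3.4286.
|zone P∩zone Q∩zone R| = 0.
|zone P ∪ zone Q ∪ zone R| = 111 − 8.0506 + 0 = 102.95.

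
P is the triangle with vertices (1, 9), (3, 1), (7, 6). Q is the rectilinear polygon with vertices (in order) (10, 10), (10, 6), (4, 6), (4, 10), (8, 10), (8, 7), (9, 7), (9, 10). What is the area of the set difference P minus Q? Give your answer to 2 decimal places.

|P| = 21, |P∩Q| = 2.25.
|P ∖ Q| = |P| − |P∩Q| = 21 − 2.25 = 18.75.

18.75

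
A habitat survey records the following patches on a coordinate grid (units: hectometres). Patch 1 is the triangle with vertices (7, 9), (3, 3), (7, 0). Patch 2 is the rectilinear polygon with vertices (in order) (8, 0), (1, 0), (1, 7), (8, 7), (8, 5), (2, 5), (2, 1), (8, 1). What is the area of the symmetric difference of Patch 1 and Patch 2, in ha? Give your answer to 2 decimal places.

|Patch 1| = 18, |Patch 2| = 25, |Patch 1∩Patch 2| = 4.6667.
|Patch 1 △ Patch 2| = |Patch 1| + |Patch 2| − 2·|Patch 1∩Patch 2| = 18 + 25 − 9.3333 = 33.67.

33.67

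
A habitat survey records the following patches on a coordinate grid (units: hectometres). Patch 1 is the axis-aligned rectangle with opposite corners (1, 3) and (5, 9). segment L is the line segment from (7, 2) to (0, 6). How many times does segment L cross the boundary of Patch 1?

The segment meets the boundary at (1,5.429), (5,3.143).

2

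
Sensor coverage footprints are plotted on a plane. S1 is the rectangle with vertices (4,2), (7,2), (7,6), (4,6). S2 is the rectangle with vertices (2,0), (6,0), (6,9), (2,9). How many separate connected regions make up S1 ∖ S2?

S1 ∖ S2 is a single connected region.

1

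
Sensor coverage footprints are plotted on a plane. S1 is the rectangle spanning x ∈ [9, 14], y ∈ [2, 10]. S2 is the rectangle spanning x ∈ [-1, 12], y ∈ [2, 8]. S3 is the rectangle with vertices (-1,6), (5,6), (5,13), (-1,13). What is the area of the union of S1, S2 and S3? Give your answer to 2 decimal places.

130.00

By inclusion–exclusion:
Individual areas: |S1| = 40, |S2| = 78, |S3| = 42.
|S1∩S2|: x∈[9,12], y∈[2,8] → 3·6 = 18.
|S1∩S3| = 0 (no overlap).
|S2∩S3|: x∈[-1,5], y∈[6,8] → 6·2 = 12.
|S1∩S2∩S3| = 0.
|S1 ∪ S2 ∪ S3| = 160 − 30 + 0 = 130.00.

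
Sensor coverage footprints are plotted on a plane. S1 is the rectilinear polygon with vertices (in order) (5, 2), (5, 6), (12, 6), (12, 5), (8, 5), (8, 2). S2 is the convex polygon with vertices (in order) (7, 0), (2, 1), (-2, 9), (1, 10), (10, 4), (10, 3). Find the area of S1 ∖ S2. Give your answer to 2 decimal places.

|S1| = 16, |S1∩S2| = 11.75.
|S1 ∖ S2| = |S1| − |S1∩S2| = 16 − 11.75 = 4.25.

4.25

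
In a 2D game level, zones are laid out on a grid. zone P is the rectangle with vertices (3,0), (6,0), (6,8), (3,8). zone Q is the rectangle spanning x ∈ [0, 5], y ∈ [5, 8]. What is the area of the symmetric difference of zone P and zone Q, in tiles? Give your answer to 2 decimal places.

27.00

|zone P∩zone Q|: x∈[3,5], y∈[5,8] → 2·3 = 6.
|zone P △ zone Q| = |zone P| + |zone Q| − 2·|zone P∩zone Q| = 24 + 15 − 12 = 27.00.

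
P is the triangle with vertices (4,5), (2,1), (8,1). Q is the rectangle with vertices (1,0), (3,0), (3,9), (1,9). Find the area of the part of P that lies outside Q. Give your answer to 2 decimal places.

|P| = 12, |P∩Q| = 1.
|P ∖ Q| = |P| − |P∩Q| = 12 − 1 = 11.00.

11.00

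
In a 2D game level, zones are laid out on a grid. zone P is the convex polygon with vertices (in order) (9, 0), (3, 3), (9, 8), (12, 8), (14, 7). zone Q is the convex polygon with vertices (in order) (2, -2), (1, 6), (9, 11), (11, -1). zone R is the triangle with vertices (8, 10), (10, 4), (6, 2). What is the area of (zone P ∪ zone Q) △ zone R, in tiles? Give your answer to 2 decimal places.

89.57

|zone P ∪ zone Q| = 103.5743.
|(zone P ∪ zone Q) ∩ zone R| = 14.
|(zone P ∪ zone Q) △ zone R| = 103.5743 + 14 − 28 = 89.57.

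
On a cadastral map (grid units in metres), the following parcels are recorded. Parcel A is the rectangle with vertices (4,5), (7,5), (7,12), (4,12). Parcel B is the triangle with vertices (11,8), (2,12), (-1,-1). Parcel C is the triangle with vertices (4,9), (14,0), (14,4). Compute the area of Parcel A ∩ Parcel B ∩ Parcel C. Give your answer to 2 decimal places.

The intersection is the polygon with vertices (7,6.3), (4,9), (7,7.5).
By the shoelace formula its area is 1.80.

1.80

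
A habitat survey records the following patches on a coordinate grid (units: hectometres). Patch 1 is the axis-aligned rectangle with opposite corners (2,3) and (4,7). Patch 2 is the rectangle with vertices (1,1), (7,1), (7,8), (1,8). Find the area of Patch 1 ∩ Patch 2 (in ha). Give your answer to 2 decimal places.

8.00

|Patch 1∩Patch 2|: x∈[2,4], y∈[3,7] → 2·4 = 8.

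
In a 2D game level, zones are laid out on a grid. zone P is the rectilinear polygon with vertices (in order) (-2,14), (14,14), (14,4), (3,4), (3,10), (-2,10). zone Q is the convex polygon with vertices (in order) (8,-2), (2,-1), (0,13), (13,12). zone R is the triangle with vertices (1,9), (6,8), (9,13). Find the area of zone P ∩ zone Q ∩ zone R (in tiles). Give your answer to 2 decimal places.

12.32

The intersection is the polygon with vertices (3,10), (7.8,12.4), (8.603,12.338), (6,8), (3,8.6).
By the shoelace formula its area is 12.32.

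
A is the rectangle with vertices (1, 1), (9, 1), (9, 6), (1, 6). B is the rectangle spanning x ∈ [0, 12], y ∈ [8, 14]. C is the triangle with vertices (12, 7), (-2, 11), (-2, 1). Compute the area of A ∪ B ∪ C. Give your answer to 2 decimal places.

By inclusion–exclusion:
Individual areas: |A| = 40, |B| = 72, |C| = 70.
|A∩B| = 0 (no overlap).
|A∩C| = 16.
|B∩C| = 10.3214.
|A∩B∩C| = 0.
|A ∪ B ∪ C| = 182 − 26.3214 + 0 = 155.68.

155.68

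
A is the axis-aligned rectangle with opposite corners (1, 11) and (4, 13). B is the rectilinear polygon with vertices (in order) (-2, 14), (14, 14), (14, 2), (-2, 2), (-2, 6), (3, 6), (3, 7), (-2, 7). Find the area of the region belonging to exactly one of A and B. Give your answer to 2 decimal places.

181.00

|A| = 6, |B| = 187, |A∩B| = 6.
|A △ B| = |A| + |B| − 2·|A∩B| = 6 + 187 − 12 = 181.00.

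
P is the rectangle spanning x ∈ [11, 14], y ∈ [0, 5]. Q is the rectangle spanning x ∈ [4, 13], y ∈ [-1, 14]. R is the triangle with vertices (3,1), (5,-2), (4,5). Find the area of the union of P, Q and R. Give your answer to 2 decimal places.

143.01

By inclusion–exclusion:
Individual areas: |P| = 15, |Q| = 135, |R| = 5.5.
|P∩Q|: x∈[11,13], y∈[0,5] → 2·5 = 10.
|P∩R| = 0.
|Q∩R| = 2.4881.
|P∩Q∩R| = 0.
|P ∪ Q ∪ R| = 155.5 − 12.4881 + 0 = 143.01.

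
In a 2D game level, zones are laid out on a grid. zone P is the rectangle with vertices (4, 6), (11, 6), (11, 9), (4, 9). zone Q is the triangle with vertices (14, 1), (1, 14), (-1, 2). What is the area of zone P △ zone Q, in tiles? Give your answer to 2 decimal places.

91.00

|zone P| = 21, |zone Q| = 91, |zone P∩zone Q| = 10.5.
|zone P △ zone Q| = |zone P| + |zone Q| − 2·|zone P∩zone Q| = 21 + 91 − 21 = 91.00.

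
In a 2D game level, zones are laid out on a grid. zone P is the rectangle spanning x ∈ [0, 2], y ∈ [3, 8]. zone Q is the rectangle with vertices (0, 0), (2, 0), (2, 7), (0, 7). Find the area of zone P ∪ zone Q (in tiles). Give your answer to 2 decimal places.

By inclusion–exclusion:
Individual areas: |zone P| = 10, |zone Q| = 14.
|zone P∩zone Q|: x∈[0,2], y∈[3,7] → 2·4 = 8.
|zone P ∪ zone Q| = 24 − 8 = 16.00.

16.00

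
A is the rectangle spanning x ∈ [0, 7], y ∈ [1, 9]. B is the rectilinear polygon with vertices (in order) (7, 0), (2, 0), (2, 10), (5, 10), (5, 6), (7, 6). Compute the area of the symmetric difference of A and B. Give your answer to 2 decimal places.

30.00

|A| = 56, |B| = 42, |A∩B| = 34.
|A △ B| = |A| + |B| − 2·|A∩B| = 56 + 42 − 68 = 30.00.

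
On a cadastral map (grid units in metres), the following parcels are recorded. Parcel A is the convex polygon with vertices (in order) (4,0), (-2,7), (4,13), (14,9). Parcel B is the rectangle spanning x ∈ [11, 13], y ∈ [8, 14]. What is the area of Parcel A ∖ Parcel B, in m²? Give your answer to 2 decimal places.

100.41

|Parcel A| = 104, |Parcel A∩Parcel B| = 3.5944.
|Parcel A ∖ Parcel B| = |Parcel A| − |Parcel A∩Parcel B| = 104 − 3.5944 = 100.41.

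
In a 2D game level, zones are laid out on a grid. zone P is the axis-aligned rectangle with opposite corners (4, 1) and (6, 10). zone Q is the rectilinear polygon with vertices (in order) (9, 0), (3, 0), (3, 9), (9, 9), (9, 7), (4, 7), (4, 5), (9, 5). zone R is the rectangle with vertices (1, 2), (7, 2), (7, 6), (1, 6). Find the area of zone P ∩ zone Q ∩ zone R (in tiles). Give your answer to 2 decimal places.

6.00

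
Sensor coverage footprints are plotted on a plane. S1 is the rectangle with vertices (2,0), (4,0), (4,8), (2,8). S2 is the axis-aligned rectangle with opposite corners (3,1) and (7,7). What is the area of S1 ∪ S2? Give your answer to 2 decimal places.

34.00

By inclusion–exclusion:
Individual areas: |S1| = 16, |S2| = 24.
|S1∩S2|: x∈[3,4], y∈[1,7] → 1·6 = 6.
|S1 ∪ S2| = 40 − 6 = 34.00.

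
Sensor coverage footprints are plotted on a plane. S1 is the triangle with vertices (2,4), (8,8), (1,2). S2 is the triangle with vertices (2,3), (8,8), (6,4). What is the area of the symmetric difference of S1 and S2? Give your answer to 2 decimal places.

|S1| = 4, |S2| = 7, |S1∩S2| = 0.4118.
|S1 △ S2| = |S1| + |S2| − 2·|S1∩S2| = 4 + 7 − 0.8235 = 10.18.

10.18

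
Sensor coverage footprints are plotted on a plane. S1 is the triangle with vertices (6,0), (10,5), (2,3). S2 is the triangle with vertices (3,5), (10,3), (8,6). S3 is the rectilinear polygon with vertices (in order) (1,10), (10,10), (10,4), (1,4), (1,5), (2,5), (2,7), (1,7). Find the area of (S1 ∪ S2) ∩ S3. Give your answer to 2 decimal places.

7.52

The region (S1 ∪ S2) ∩ S3 is the polygon with vertices (6.267,4.067), (3,5), (8,6), (8.857,4.714), (10,5), (9.273,4.091), (9.333,4), (6,4).
By the shoelace formula its area is 7.52.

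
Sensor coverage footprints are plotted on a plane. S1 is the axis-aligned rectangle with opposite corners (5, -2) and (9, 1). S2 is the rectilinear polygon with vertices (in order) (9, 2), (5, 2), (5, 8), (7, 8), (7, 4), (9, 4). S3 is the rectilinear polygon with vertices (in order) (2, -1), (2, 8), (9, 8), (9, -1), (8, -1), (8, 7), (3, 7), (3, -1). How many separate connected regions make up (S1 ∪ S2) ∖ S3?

(S1 ∪ S2) ∖ S3 splits into 2 disjoint pieces (area 10, area 12).

2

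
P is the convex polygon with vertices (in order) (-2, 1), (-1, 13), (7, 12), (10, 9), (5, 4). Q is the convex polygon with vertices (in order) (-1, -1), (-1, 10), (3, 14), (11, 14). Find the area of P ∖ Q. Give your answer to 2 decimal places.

26.09

|P| = 88.5, |P∩Q| = 62.4099.
|P ∖ Q| = |P| − |P∩Q| = 88.5 − 62.4099 = 26.09.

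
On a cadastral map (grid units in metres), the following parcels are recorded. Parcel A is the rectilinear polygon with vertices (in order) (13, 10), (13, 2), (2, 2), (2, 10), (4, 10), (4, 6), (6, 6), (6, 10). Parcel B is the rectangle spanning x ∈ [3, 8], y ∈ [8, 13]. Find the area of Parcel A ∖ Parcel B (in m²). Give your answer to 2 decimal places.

|Parcel A| = 80, |Parcel A∩Parcel B| = 6.
|Parcel A ∖ Parcel B| = |Parcel A| − |Parcel A∩Parcel B| = 80 − 6 = 74.00.

74.00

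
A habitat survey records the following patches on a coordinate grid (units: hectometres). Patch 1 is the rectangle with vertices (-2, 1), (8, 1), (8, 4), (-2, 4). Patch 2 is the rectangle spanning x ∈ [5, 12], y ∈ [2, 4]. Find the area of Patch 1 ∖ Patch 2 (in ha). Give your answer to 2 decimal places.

24.00

|Patch 1∩Patch 2|: x∈[5,8], y∈[2,4] → 3·2 = 6.
|Patch 1| = 30.
|Patch 1 ∖ Patch 2| = |Patch 1| − |Patch 1∩Patch 2| = 30 − 6 = 24.00.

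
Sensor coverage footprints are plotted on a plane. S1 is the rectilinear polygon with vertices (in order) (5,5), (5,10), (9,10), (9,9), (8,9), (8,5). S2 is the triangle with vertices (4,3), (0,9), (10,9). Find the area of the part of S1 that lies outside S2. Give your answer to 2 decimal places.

6.00

|S1| = 16, |S1∩S2| = 10.
|S1 ∖ S2| = |S1| − |S1∩S2| = 16 − 10 = 6.00.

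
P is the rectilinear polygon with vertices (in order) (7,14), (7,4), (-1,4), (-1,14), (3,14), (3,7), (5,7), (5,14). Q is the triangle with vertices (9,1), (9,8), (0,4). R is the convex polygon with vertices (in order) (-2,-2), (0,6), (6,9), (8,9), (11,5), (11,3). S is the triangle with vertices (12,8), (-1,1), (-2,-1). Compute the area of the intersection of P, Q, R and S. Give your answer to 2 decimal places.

The intersection is the polygon with vertices (7,4.786), (5.778,4), (4.571,4), (7,5.308).
By the shoelace formula its area is 1.11.

1.11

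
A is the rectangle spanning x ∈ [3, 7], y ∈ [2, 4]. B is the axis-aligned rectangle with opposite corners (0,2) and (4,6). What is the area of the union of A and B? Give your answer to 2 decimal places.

22.00

By inclusion–exclusion:
Individual areas: |A| = 8, |B| = 16.
|A∩B|: x∈[3,4], y∈[2,4] → 1·2 = 2.
|A ∪ B| = 24 − 2 = 22.00.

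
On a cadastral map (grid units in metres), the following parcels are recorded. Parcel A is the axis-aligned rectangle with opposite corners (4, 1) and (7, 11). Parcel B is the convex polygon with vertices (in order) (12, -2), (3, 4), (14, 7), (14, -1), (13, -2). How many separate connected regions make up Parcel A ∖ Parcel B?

2

Parcel A ∖ Parcel B splits into 2 disjoint pieces (area 4, area 18.9545).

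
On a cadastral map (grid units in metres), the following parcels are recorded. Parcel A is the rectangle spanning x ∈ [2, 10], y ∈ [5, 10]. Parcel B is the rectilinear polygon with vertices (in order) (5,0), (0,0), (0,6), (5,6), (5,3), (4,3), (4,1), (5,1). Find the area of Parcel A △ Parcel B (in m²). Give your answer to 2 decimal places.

62.00

|Parcel A| = 40, |Parcel B| = 28, |Parcel A∩Parcel B| = 3.
|Parcel A △ Parcel B| = |Parcel A| + |Parcel B| − 2·|Parcel A∩Parcel B| = 40 + 28 − 6 = 62.00.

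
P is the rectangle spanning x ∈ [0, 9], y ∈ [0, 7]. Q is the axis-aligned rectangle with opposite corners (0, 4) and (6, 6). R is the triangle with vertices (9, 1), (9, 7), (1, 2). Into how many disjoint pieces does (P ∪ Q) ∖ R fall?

(P ∪ Q) ∖ R is a single connected region.

1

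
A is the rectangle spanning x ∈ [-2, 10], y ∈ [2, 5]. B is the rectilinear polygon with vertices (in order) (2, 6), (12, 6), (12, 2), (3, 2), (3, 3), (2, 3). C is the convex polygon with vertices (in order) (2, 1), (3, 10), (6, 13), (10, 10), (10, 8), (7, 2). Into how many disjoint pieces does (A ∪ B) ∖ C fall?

2

(A ∪ B) ∖ C splits into 2 disjoint pieces (area 13.3333, area 16).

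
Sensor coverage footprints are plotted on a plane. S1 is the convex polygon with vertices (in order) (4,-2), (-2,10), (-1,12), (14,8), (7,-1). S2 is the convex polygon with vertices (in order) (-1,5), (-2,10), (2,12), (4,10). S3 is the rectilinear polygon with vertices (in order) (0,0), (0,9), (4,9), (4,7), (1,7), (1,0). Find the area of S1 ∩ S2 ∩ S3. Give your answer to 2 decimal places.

The intersection is the polygon with vertices (1,7), (0,6), (0,9), (3,9).
By the shoelace formula its area is 4.50.

4.50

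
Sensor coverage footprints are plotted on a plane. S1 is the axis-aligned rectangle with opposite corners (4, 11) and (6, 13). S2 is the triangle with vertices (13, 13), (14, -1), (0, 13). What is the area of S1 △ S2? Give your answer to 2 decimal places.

|S1| = 4, |S2| = 91, |S1∩S2| = 4.
|S1 △ S2| = |S1| + |S2| − 2·|S1∩S2| = 4 + 91 − 8 = 87.00.

87.00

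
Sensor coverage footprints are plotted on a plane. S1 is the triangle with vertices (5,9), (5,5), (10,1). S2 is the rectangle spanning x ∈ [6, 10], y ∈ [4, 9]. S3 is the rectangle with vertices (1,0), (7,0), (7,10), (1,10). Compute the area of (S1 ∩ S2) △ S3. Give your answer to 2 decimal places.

|S1 ∩ S2| = 3.5875.
|(S1 ∩ S2) ∩ S3| = 2.575.
|(S1 ∩ S2) △ S3| = 3.5875 + 60 − 5.15 = 58.44.

58.44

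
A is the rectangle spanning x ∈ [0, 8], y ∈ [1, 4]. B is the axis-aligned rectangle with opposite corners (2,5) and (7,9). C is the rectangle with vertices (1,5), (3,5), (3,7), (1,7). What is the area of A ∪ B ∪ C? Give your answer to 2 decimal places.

By inclusion–exclusion:
Individual areas: |A| = 24, |B| = 20, |C| = 4.
|A∩B| = 0 (no overlap).
|A∩C| = 0 (no overlap).
|B∩C|: x∈[2,3], y∈[5,7] → 1·2 = 2.
|A∩B∩C| = 0.
|A ∪ B ∪ C| = 48 − 2 + 0 = 46.00.

46.00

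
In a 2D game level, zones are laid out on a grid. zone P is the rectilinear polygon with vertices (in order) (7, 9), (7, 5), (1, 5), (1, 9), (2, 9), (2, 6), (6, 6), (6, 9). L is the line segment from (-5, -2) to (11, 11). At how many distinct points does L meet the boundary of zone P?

4

The segment meets the boundary at (7,7.75), (6,6.938), (4.846,6), (3.615,5).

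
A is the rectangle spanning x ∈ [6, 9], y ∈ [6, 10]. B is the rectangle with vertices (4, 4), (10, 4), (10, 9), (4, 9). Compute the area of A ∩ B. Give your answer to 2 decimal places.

|A∩B|: x∈[6,9], y∈[6,9] → 3·3 = 9.

9.00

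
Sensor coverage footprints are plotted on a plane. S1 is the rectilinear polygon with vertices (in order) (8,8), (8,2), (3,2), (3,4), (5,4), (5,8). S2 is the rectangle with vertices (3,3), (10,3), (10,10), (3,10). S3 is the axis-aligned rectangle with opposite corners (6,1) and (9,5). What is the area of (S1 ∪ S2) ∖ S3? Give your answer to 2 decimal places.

|S1 ∪ S2| = 54.
|(S1 ∪ S2) ∩ S3| = 8.
|(S1 ∪ S2) ∖ S3| = 54 − 8 = 46.00.

46.00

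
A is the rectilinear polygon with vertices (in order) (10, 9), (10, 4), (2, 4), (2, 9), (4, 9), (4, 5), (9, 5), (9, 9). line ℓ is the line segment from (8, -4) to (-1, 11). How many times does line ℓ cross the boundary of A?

2

The segment meets the boundary at (3.2,4), (2,6).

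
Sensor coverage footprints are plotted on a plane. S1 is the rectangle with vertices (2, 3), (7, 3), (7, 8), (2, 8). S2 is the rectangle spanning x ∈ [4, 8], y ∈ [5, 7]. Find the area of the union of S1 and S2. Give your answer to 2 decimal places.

27.00

By inclusion–exclusion:
Individual areas: |S1| = 25, |S2| = 8.
|S1∩S2|: x∈[4,7], y∈[5,7] → 3·2 = 6.
|S1 ∪ S2| = 33 − 6 = 27.00.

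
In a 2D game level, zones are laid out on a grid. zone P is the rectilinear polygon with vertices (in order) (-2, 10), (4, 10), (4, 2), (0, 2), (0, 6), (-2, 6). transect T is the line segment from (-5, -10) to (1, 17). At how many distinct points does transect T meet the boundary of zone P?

2

The segment meets the boundary at (-1.444,6), (-0.556,10).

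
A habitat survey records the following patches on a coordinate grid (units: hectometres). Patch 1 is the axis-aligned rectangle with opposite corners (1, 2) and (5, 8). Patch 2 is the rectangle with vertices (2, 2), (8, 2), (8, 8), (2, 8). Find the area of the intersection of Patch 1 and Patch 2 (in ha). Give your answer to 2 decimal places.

18.00

|Patch 1∩Patch 2|: x∈[2,5], y∈[2,8] → 3·6 = 18.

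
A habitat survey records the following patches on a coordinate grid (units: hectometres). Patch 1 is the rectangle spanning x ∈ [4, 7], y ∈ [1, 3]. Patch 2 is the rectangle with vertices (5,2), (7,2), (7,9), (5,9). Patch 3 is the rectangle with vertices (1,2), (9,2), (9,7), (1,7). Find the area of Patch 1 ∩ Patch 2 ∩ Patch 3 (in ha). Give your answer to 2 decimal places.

2.00

The intersection is the polygon with vertices (5,2), (5,3), (7,3), (7,2).
By the shoelace formula its area is 2.00.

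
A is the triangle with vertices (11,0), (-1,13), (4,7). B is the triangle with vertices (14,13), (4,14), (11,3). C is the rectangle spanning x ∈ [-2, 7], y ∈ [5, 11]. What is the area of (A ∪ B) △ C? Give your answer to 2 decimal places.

102.41

|A ∪ B| = 55.
|(A ∪ B) ∩ C| = 3.294.
|(A ∪ B) △ C| = 55 + 54 − 6.5881 = 102.41.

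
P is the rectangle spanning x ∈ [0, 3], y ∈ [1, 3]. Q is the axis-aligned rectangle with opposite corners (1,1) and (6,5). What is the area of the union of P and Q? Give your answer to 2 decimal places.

22.00

By inclusion–exclusion:
Individual areas: |P| = 6, |Q| = 20.
|P∩Q|: x∈[1,3], y∈[1,3] → 2·2 = 4.
|P ∪ Q| = 26 − 4 = 22.00.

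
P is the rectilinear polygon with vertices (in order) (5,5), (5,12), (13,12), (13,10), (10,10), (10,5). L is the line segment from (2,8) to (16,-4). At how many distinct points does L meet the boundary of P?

The segment meets the boundary at (5.5,5), (5,5.429).

2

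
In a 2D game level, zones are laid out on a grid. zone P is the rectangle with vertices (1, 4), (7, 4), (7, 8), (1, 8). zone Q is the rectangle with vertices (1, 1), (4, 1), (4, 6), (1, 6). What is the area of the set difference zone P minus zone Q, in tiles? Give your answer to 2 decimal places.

|zone P∩zone Q|: x∈[1,4], y∈[4,6] → 3·2 = 6.
|zone P| = 24.
|zone P ∖ zone Q| = |zone P| − |zone P∩zone Q| = 24 − 6 = 18.00.

18.00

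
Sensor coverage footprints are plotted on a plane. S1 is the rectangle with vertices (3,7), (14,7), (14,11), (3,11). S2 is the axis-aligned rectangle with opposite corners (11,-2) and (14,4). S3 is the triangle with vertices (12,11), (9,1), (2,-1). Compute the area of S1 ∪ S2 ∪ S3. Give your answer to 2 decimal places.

By inclusion–exclusion:
Individual areas: |S1| = 44, |S2| = 18, |S3| = 32.
|S1∩S2| = 0 (no overlap).
|S1∩S3| = 4.2667.
|S2∩S3| = 0.
|S1∩S2∩S3| = 0.
|S1 ∪ S2 ∪ S3| = 94 − 4.2667 + 0 = 89.73.

89.73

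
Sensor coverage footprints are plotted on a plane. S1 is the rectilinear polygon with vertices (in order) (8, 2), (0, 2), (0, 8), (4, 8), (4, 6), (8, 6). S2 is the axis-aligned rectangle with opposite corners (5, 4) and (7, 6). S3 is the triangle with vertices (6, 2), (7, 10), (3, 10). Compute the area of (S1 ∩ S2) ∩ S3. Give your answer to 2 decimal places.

The region (S1 ∩ S2) ∩ S3 is the polygon with vertices (5.25,4), (5,4.667), (5,6), (6.5,6), (6.25,4).
By the shoelace formula its area is 2.67.

2.67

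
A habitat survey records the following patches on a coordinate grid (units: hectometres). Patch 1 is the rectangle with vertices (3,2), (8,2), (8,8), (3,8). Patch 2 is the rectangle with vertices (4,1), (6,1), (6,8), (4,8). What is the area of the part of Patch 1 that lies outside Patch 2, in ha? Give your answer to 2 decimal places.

18.00

|Patch 1∩Patch 2|: x∈[4,6], y∈[2,8] → 2·6 = 12.
|Patch 1| = 30.
|Patch 1 ∖ Patch 2| = |Patch 1| − |Patch 1∩Patch 2| = 30 − 12 = 18.00.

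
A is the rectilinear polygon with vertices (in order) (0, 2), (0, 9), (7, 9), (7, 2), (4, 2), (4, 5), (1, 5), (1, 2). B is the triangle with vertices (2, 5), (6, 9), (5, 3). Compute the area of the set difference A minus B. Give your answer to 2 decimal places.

|A| = 40, |A∩B| = 8.6667.
|A ∖ B| = |A| − |A∩B| = 40 − 8.6667 = 31.33.

31.33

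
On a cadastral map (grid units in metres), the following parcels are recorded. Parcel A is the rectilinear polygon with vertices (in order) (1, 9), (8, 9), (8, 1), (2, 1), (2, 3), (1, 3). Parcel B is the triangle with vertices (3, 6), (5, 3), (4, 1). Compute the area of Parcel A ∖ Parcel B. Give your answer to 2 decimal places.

|Parcel A| = 54, |Parcel A∩Parcel B| = 3.5.
|Parcel A ∖ Parcel B| = |Parcel A| − |Parcel A∩Parcel B| = 54 − 3.5 = 50.50.

50.50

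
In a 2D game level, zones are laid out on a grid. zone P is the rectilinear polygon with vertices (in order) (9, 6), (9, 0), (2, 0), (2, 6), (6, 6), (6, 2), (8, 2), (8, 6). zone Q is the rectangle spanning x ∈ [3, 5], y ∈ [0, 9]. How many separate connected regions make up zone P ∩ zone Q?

zone P ∩ zone Q is a single connected region.

1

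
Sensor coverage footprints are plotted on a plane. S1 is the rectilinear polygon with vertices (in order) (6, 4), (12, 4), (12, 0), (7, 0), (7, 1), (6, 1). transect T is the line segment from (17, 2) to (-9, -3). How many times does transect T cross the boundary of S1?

2

The segment meets the boundary at (7,0.077), (12,1.038).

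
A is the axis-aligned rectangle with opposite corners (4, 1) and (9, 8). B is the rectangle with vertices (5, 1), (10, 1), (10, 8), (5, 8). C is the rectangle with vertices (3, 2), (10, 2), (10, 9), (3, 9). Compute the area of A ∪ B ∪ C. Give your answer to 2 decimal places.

By inclusion–exclusion:
Individual areas: |A| = 35, |B| = 35, |C| = 49.
|A∩B|: x∈[5,9], y∈[1,8] → 4·7 = 28.
|A∩C|: x∈[4,9], y∈[2,8] → 5·6 = 30.
|B∩C|: x∈[5,10], y∈[2,8] → 5·6 = 30.
|A∩B∩C| = 24.
|A ∪ B ∪ C| = 119 − 88 + 24 = 55.00.

55.00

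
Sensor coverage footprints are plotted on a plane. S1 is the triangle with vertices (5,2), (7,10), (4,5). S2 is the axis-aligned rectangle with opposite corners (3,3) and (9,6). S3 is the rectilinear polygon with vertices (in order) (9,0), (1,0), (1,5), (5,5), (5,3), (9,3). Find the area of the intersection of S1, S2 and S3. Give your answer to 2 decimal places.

1.33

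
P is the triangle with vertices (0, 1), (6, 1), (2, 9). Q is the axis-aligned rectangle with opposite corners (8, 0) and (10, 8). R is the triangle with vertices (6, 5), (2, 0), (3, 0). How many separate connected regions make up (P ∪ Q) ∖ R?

(P ∪ Q) ∖ R splits into 3 disjoint pieces (area 20.0615, area 2.6182, area 16).

3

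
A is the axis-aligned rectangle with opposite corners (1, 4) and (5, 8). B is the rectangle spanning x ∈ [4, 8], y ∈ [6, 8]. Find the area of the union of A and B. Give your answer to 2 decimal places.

By inclusion–exclusion:
Individual areas: |A| = 16, |B| = 8.
|A∩B|: x∈[4,5], y∈[6,8] → 1·2 = 2.
|A ∪ B| = 24 − 2 = 22.00.

22.00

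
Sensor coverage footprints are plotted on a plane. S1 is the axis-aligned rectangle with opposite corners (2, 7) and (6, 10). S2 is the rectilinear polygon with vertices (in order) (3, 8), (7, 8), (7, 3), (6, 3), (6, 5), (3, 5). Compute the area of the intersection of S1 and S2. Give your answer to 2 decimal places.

The intersection is the polygon with vertices (6,7), (3,7), (3,8), (6,8).
By the shoelace formula its area is 3.00.

3.00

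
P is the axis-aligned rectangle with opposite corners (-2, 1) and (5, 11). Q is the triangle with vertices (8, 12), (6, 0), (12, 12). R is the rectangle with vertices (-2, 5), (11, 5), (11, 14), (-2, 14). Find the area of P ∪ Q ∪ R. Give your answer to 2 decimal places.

By inclusion–exclusion:
Individual areas: |P| = 70, |Q| = 24, |R| = 117.
|P∩Q| = 0.
|P∩R|: x∈[-2,5], y∈[5,11] → 7·6 = 42.
|Q∩R| = 18.8333.
|P∩Q∩R| = 0.
|P ∪ Q ∪ R| = 211 − 60.8333 + 0 = 150.17.

150.17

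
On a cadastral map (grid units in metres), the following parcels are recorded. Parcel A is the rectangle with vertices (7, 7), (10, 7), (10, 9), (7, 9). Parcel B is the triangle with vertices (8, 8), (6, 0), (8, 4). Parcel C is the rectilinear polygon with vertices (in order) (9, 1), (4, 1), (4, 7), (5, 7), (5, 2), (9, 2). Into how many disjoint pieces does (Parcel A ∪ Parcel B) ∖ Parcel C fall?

(Parcel A ∪ Parcel B) ∖ Parcel C splits into 2 disjoint pieces (area 9.375, area 0.125).

2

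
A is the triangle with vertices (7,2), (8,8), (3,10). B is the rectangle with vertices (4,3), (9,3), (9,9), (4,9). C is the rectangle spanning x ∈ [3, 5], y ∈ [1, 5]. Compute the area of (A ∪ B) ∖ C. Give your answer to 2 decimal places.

|A ∪ B| = 31.5833.
|(A ∪ B) ∩ C| = 2.
|(A ∪ B) ∖ C| = 31.5833 − 2 = 29.58.

29.58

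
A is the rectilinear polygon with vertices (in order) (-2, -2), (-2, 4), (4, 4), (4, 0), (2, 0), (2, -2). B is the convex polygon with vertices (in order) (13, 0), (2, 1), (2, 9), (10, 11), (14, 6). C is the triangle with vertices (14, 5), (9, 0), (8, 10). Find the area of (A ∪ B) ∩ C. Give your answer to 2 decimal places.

The region (A ∪ B) ∩ C is the polygon with vertices (13.8,4.8), (9.333,0.333), (8.963,0.367), (8,10), (13.854,5.122).
By the shoelace formula its area is 27.41.

27.41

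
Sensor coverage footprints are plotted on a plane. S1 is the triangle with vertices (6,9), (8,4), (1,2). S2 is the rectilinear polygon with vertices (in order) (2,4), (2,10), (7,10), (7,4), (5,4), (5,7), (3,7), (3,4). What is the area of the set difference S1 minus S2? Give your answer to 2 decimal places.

|S1| = 19.5, |S1∩S2| = 8.4071.
|S1 ∖ S2| = |S1| − |S1∩S2| = 19.5 − 8.4071 = 11.09.

11.09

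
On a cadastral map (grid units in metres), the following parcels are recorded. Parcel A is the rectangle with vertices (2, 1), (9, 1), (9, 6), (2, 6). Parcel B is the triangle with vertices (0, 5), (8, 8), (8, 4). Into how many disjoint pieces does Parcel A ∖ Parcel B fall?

Parcel A ∖ Parcel B splits into 2 disjoint pieces (area 25.25, area 0.0833).

2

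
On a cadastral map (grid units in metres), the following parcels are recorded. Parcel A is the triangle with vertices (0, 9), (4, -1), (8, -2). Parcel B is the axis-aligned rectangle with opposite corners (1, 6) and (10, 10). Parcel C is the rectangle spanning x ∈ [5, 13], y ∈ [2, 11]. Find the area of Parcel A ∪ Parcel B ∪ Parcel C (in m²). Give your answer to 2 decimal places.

105.08

By inclusion–exclusion:
Individual areas: |Parcel A| = 18, |Parcel B| = 36, |Parcel C| = 72.
|Parcel A∩Parcel B| = 0.9102.
|Parcel A∩Parcel C| = 0.0057.
|Parcel B∩Parcel C|: x∈[5,10], y∈[6,10] → 5·4 = 20.
|Parcel A∩Parcel B∩Parcel C| = 0.
|Parcel A ∪ Parcel B ∪ Parcel C| = 126 − 20.9159 + 0 = 105.08.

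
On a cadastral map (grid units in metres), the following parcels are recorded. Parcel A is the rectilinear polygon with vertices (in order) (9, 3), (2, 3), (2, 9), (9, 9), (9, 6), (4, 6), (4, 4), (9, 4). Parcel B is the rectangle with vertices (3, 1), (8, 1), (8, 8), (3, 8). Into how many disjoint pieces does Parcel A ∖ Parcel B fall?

Parcel A ∖ Parcel B splits into 2 disjoint pieces (area 1, area 14).

2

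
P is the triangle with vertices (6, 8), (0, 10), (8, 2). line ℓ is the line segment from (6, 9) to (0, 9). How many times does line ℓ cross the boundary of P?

2

The segment meets the boundary at (1,9), (3,9).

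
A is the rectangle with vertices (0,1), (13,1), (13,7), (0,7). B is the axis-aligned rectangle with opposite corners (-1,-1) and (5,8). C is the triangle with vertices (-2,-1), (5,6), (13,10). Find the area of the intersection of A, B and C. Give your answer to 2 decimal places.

5.81

The intersection is the polygon with vertices (5,4.133), (0.727,1), (0,1), (5,6).
By the shoelace formula its area is 5.81.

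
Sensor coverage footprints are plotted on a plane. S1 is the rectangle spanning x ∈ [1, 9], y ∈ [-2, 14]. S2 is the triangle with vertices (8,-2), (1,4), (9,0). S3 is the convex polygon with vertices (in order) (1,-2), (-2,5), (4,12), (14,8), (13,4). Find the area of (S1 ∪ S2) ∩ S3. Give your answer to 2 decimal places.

85.75

The region (S1 ∪ S2) ∩ S3 is the polygon with vertices (1,4), (1,8.5), (4,12), (9,10), (9,2), (1,-2).
By the shoelace formula its area is 85.75.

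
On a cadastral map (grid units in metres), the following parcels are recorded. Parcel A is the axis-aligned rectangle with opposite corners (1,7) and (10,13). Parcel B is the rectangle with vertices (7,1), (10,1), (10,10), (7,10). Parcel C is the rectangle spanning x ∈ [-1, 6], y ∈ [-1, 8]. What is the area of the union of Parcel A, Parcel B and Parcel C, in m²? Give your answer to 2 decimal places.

By inclusion–exclusion:
Individual areas: |Parcel A| = 54, |Parcel B| = 27, |Parcel C| = 63.
|Parcel A∩Parcel B|: x∈[7,10], y∈[7,10] → 3·3 = 9.
|Parcel A∩Parcel C|: x∈[1,6], y∈[7,8] → 5·1 = 5.
|Parcel B∩Parcel C| = 0 (no overlap).
|Parcel A∩Parcel B∩Parcel C| = 0.
|Parcel A ∪ Parcel B ∪ Parcel C| = 144 − 14 + 0 = 130.00.

130.00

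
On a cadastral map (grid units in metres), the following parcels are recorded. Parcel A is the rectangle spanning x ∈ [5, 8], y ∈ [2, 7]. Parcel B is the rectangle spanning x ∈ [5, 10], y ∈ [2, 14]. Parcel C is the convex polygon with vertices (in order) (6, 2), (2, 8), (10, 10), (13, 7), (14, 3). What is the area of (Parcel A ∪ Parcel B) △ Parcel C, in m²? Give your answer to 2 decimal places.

|Parcel A ∪ Parcel B| = 60.
|(Parcel A ∪ Parcel B) ∩ Parcel C| = 35.125.
|(Parcel A ∪ Parcel B) △ Parcel C| = 60 + 62.5 − 70.25 = 52.25.

52.25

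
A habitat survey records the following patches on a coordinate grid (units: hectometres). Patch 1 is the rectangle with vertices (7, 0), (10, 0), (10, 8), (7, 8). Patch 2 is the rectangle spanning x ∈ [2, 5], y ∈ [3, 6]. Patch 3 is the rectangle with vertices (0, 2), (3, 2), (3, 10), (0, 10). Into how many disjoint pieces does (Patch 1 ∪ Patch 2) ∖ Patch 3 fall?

2

(Patch 1 ∪ Patch 2) ∖ Patch 3 splits into 2 disjoint pieces (area 24, area 6).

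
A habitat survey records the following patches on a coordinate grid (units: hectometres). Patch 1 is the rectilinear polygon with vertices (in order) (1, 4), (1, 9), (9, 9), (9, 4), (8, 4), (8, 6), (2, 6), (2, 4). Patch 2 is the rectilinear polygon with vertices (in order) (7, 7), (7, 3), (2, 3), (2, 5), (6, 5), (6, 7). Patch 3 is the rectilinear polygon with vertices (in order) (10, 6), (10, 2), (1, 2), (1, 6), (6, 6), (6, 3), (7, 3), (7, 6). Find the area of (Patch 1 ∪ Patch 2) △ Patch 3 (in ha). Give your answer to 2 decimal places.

|Patch 1 ∪ Patch 2| = 39.
|(Patch 1 ∪ Patch 2) ∩ Patch 3| = 12.
|(Patch 1 ∪ Patch 2) △ Patch 3| = 39 + 33 − 24 = 48.00.

48.00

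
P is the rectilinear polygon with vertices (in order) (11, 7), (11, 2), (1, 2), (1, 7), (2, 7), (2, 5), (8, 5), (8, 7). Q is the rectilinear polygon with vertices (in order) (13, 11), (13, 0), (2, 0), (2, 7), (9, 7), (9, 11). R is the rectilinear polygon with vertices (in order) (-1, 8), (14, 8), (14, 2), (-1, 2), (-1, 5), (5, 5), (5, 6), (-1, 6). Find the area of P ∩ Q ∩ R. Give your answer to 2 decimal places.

33.00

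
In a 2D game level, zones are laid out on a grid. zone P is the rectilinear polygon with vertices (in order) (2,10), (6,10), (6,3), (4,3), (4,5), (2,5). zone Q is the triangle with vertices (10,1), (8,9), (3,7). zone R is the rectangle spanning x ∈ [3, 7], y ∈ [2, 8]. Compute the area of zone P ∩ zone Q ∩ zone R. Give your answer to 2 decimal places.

5.61

The intersection is the polygon with vertices (3,7), (5.5,8), (6,8), (6,4.429).
By the shoelace formula its area is 5.61.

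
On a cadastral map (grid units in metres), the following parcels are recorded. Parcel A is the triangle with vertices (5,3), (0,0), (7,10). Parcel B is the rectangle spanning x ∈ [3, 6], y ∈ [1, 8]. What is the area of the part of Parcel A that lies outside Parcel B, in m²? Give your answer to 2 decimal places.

|Parcel A| = 14.5, |Parcel A∩Parcel B| = 9.6214.
|Parcel A ∖ Parcel B| = |Parcel A| − |Parcel A∩Parcel B| = 14.5 − 9.6214 = 4.88.

4.88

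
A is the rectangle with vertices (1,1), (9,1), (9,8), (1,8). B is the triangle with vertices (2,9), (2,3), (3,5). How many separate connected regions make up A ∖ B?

A ∖ B is a single connected region.

1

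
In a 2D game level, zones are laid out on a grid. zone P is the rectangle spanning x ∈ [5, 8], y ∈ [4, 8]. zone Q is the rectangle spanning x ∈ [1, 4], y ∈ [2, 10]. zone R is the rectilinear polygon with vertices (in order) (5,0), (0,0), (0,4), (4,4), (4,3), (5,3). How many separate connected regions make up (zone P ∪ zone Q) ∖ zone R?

2

(zone P ∪ zone Q) ∖ zone R splits into 2 disjoint pieces (area 12, area 18).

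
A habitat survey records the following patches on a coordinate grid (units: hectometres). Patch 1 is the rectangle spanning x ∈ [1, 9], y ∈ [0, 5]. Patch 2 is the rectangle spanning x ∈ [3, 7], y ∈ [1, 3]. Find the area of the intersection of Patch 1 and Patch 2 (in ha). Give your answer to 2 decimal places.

|Patch 1∩Patch 2|: x∈[3,7], y∈[1,3] → 4·2 = 8.

8.00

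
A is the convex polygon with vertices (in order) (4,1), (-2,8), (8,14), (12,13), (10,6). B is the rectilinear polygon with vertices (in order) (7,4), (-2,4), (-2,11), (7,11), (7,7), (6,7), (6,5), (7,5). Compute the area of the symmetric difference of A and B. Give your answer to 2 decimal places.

64.71

|A| = 97, |B| = 61, |A∩B| = 46.6429.
|A △ B| = |A| + |B| − 2·|A∩B| = 97 + 61 − 93.2857 = 64.71.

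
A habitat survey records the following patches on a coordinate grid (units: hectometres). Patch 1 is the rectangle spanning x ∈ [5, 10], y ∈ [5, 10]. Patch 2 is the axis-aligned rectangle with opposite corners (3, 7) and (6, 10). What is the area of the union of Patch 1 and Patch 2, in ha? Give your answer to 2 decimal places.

31.00

By inclusion–exclusion:
Individual areas: |Patch 1| = 25, |Patch 2| = 9.
|Patch 1∩Patch 2|: x∈[5,6], y∈[7,10] → 1·3 = 3.
|Patch 1 ∪ Patch 2| = 34 − 3 = 31.00.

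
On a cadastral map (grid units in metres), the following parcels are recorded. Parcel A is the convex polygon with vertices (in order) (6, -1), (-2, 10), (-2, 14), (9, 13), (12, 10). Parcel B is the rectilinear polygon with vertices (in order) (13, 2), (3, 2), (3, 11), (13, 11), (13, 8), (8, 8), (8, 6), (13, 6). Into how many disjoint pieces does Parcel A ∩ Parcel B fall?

Parcel A ∩ Parcel B is a single connected region.

1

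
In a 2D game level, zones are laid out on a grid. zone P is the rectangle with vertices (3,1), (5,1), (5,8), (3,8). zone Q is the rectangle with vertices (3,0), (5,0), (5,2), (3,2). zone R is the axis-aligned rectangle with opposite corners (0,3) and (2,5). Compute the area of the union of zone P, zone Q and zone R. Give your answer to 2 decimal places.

By inclusion–exclusion:
Individual areas: |zone P| = 14, |zone Q| = 4, |zone R| = 4.
|zone P∩zone Q|: x∈[3,5], y∈[1,2] → 2·1 = 2.
|zone P∩zone R| = 0 (no overlap).
|zone Q∩zone R| = 0 (no overlap).
|zone P∩zone Q∩zone R| = 0.
|zone P ∪ zone Q ∪ zone R| = 22 − 2 + 0 = 20.00.

20.00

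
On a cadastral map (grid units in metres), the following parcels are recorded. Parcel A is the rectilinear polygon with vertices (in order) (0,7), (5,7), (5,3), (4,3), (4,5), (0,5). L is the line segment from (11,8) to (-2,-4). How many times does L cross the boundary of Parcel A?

The segment lies entirely outside Parcel A and never meets its boundary.

0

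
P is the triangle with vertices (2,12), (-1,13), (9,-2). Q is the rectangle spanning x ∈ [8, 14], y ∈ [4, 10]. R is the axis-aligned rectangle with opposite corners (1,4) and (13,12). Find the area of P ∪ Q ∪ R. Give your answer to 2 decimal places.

107.50

By inclusion–exclusion:
Individual areas: |P| = 17.5, |Q| = 36, |R| = 96.
|P∩Q| = 0.
|P∩R| = 12.
|Q∩R|: x∈[8,13], y∈[4,10] → 5·6 = 30.
|P∩Q∩R| = 0.
|P ∪ Q ∪ R| = 149.5 − 42 + 0 = 107.50.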